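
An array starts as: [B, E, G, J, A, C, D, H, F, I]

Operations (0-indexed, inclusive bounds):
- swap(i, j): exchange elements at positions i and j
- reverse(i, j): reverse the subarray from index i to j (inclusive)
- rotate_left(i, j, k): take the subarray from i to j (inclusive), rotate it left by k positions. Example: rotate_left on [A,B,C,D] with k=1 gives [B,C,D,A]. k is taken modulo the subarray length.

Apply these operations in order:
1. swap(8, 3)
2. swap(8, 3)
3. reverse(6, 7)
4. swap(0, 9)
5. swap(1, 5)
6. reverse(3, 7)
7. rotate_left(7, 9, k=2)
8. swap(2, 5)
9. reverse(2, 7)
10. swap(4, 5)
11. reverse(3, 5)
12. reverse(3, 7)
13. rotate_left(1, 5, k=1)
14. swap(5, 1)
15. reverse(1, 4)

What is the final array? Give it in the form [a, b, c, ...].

After 1 (swap(8, 3)): [B, E, G, F, A, C, D, H, J, I]
After 2 (swap(8, 3)): [B, E, G, J, A, C, D, H, F, I]
After 3 (reverse(6, 7)): [B, E, G, J, A, C, H, D, F, I]
After 4 (swap(0, 9)): [I, E, G, J, A, C, H, D, F, B]
After 5 (swap(1, 5)): [I, C, G, J, A, E, H, D, F, B]
After 6 (reverse(3, 7)): [I, C, G, D, H, E, A, J, F, B]
After 7 (rotate_left(7, 9, k=2)): [I, C, G, D, H, E, A, B, J, F]
After 8 (swap(2, 5)): [I, C, E, D, H, G, A, B, J, F]
After 9 (reverse(2, 7)): [I, C, B, A, G, H, D, E, J, F]
After 10 (swap(4, 5)): [I, C, B, A, H, G, D, E, J, F]
After 11 (reverse(3, 5)): [I, C, B, G, H, A, D, E, J, F]
After 12 (reverse(3, 7)): [I, C, B, E, D, A, H, G, J, F]
After 13 (rotate_left(1, 5, k=1)): [I, B, E, D, A, C, H, G, J, F]
After 14 (swap(5, 1)): [I, C, E, D, A, B, H, G, J, F]
After 15 (reverse(1, 4)): [I, A, D, E, C, B, H, G, J, F]

Answer: [I, A, D, E, C, B, H, G, J, F]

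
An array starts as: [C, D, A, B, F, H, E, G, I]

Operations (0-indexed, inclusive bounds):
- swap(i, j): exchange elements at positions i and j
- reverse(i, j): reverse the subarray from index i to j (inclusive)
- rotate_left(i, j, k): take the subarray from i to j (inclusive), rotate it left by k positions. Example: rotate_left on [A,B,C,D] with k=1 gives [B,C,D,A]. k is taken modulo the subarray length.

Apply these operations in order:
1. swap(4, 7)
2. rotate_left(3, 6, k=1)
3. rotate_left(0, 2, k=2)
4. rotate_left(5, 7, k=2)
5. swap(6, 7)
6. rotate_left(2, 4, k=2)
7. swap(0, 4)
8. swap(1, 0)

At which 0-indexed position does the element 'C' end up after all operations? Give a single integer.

After 1 (swap(4, 7)): [C, D, A, B, G, H, E, F, I]
After 2 (rotate_left(3, 6, k=1)): [C, D, A, G, H, E, B, F, I]
After 3 (rotate_left(0, 2, k=2)): [A, C, D, G, H, E, B, F, I]
After 4 (rotate_left(5, 7, k=2)): [A, C, D, G, H, F, E, B, I]
After 5 (swap(6, 7)): [A, C, D, G, H, F, B, E, I]
After 6 (rotate_left(2, 4, k=2)): [A, C, H, D, G, F, B, E, I]
After 7 (swap(0, 4)): [G, C, H, D, A, F, B, E, I]
After 8 (swap(1, 0)): [C, G, H, D, A, F, B, E, I]

Answer: 0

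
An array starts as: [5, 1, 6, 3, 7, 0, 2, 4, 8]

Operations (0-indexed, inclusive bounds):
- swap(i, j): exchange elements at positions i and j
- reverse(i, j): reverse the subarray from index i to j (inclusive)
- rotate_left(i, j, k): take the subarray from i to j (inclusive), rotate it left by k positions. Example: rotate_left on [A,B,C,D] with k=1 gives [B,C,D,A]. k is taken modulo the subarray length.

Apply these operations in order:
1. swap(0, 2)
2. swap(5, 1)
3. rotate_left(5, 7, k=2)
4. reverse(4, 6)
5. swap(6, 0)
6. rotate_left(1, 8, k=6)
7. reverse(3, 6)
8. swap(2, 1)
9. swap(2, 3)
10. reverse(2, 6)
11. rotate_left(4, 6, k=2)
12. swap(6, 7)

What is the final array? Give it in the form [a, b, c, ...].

After 1 (swap(0, 2)): [6, 1, 5, 3, 7, 0, 2, 4, 8]
After 2 (swap(5, 1)): [6, 0, 5, 3, 7, 1, 2, 4, 8]
After 3 (rotate_left(5, 7, k=2)): [6, 0, 5, 3, 7, 4, 1, 2, 8]
After 4 (reverse(4, 6)): [6, 0, 5, 3, 1, 4, 7, 2, 8]
After 5 (swap(6, 0)): [7, 0, 5, 3, 1, 4, 6, 2, 8]
After 6 (rotate_left(1, 8, k=6)): [7, 2, 8, 0, 5, 3, 1, 4, 6]
After 7 (reverse(3, 6)): [7, 2, 8, 1, 3, 5, 0, 4, 6]
After 8 (swap(2, 1)): [7, 8, 2, 1, 3, 5, 0, 4, 6]
After 9 (swap(2, 3)): [7, 8, 1, 2, 3, 5, 0, 4, 6]
After 10 (reverse(2, 6)): [7, 8, 0, 5, 3, 2, 1, 4, 6]
After 11 (rotate_left(4, 6, k=2)): [7, 8, 0, 5, 1, 3, 2, 4, 6]
After 12 (swap(6, 7)): [7, 8, 0, 5, 1, 3, 4, 2, 6]

Answer: [7, 8, 0, 5, 1, 3, 4, 2, 6]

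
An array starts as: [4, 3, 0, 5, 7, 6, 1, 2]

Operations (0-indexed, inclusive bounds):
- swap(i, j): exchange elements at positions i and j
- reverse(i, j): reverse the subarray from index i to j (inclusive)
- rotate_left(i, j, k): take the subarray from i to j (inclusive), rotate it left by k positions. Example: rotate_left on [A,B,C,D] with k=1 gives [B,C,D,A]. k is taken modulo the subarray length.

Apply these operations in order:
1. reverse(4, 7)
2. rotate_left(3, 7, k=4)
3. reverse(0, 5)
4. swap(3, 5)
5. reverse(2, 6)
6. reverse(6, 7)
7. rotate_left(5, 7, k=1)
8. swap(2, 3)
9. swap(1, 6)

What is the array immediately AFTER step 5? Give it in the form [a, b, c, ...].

Answer: [2, 5, 1, 0, 3, 4, 7, 6]

Derivation:
After 1 (reverse(4, 7)): [4, 3, 0, 5, 2, 1, 6, 7]
After 2 (rotate_left(3, 7, k=4)): [4, 3, 0, 7, 5, 2, 1, 6]
After 3 (reverse(0, 5)): [2, 5, 7, 0, 3, 4, 1, 6]
After 4 (swap(3, 5)): [2, 5, 7, 4, 3, 0, 1, 6]
After 5 (reverse(2, 6)): [2, 5, 1, 0, 3, 4, 7, 6]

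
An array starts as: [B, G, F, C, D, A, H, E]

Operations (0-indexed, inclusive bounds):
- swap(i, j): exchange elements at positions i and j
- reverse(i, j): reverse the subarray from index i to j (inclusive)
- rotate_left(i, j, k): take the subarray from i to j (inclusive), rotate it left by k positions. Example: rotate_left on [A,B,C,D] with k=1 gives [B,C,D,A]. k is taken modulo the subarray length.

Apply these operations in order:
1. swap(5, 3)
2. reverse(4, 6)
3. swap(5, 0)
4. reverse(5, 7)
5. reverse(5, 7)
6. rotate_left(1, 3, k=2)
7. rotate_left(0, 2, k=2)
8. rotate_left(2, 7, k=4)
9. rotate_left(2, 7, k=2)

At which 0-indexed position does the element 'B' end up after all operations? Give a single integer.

After 1 (swap(5, 3)): [B, G, F, A, D, C, H, E]
After 2 (reverse(4, 6)): [B, G, F, A, H, C, D, E]
After 3 (swap(5, 0)): [C, G, F, A, H, B, D, E]
After 4 (reverse(5, 7)): [C, G, F, A, H, E, D, B]
After 5 (reverse(5, 7)): [C, G, F, A, H, B, D, E]
After 6 (rotate_left(1, 3, k=2)): [C, A, G, F, H, B, D, E]
After 7 (rotate_left(0, 2, k=2)): [G, C, A, F, H, B, D, E]
After 8 (rotate_left(2, 7, k=4)): [G, C, D, E, A, F, H, B]
After 9 (rotate_left(2, 7, k=2)): [G, C, A, F, H, B, D, E]

Answer: 5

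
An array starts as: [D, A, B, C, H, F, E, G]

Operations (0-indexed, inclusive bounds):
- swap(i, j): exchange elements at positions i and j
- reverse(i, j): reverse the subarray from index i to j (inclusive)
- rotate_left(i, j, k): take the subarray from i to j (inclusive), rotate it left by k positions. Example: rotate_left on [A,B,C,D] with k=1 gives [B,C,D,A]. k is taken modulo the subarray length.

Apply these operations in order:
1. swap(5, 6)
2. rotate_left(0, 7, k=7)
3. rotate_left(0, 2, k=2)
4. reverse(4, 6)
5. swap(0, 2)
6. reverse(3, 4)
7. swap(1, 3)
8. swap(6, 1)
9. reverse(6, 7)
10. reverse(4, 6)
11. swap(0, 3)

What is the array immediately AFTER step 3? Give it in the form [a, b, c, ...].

After 1 (swap(5, 6)): [D, A, B, C, H, E, F, G]
After 2 (rotate_left(0, 7, k=7)): [G, D, A, B, C, H, E, F]
After 3 (rotate_left(0, 2, k=2)): [A, G, D, B, C, H, E, F]

Answer: [A, G, D, B, C, H, E, F]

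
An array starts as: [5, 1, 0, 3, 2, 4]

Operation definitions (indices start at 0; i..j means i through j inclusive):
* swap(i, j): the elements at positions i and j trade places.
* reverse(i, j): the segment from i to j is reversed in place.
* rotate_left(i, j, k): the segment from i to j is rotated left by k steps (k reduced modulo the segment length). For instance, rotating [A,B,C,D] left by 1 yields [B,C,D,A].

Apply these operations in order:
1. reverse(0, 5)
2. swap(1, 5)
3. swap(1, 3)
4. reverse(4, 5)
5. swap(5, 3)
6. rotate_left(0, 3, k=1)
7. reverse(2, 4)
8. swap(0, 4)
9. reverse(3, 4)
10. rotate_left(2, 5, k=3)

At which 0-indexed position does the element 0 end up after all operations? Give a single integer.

Answer: 4

Derivation:
After 1 (reverse(0, 5)): [4, 2, 3, 0, 1, 5]
After 2 (swap(1, 5)): [4, 5, 3, 0, 1, 2]
After 3 (swap(1, 3)): [4, 0, 3, 5, 1, 2]
After 4 (reverse(4, 5)): [4, 0, 3, 5, 2, 1]
After 5 (swap(5, 3)): [4, 0, 3, 1, 2, 5]
After 6 (rotate_left(0, 3, k=1)): [0, 3, 1, 4, 2, 5]
After 7 (reverse(2, 4)): [0, 3, 2, 4, 1, 5]
After 8 (swap(0, 4)): [1, 3, 2, 4, 0, 5]
After 9 (reverse(3, 4)): [1, 3, 2, 0, 4, 5]
After 10 (rotate_left(2, 5, k=3)): [1, 3, 5, 2, 0, 4]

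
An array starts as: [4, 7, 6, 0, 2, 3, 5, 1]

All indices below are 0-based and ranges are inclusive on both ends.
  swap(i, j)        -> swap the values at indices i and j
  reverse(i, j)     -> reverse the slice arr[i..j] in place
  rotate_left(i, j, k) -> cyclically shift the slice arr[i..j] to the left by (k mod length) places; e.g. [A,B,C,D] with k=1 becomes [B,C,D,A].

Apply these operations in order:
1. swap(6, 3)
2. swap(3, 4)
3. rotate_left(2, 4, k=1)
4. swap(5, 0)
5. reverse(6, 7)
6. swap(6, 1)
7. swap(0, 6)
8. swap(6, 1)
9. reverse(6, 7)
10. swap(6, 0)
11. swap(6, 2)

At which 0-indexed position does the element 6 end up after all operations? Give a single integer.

Answer: 4

Derivation:
After 1 (swap(6, 3)): [4, 7, 6, 5, 2, 3, 0, 1]
After 2 (swap(3, 4)): [4, 7, 6, 2, 5, 3, 0, 1]
After 3 (rotate_left(2, 4, k=1)): [4, 7, 2, 5, 6, 3, 0, 1]
After 4 (swap(5, 0)): [3, 7, 2, 5, 6, 4, 0, 1]
After 5 (reverse(6, 7)): [3, 7, 2, 5, 6, 4, 1, 0]
After 6 (swap(6, 1)): [3, 1, 2, 5, 6, 4, 7, 0]
After 7 (swap(0, 6)): [7, 1, 2, 5, 6, 4, 3, 0]
After 8 (swap(6, 1)): [7, 3, 2, 5, 6, 4, 1, 0]
After 9 (reverse(6, 7)): [7, 3, 2, 5, 6, 4, 0, 1]
After 10 (swap(6, 0)): [0, 3, 2, 5, 6, 4, 7, 1]
After 11 (swap(6, 2)): [0, 3, 7, 5, 6, 4, 2, 1]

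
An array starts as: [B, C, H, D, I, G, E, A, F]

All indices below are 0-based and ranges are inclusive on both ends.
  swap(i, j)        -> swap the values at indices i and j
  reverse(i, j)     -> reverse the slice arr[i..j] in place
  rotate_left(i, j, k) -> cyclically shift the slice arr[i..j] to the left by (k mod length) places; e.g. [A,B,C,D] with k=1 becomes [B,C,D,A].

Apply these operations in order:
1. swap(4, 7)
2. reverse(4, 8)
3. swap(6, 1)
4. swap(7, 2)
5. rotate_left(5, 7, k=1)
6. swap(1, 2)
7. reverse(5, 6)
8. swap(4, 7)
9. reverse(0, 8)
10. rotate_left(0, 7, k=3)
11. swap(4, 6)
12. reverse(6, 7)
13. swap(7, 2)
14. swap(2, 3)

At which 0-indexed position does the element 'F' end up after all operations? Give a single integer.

Answer: 4

Derivation:
After 1 (swap(4, 7)): [B, C, H, D, A, G, E, I, F]
After 2 (reverse(4, 8)): [B, C, H, D, F, I, E, G, A]
After 3 (swap(6, 1)): [B, E, H, D, F, I, C, G, A]
After 4 (swap(7, 2)): [B, E, G, D, F, I, C, H, A]
After 5 (rotate_left(5, 7, k=1)): [B, E, G, D, F, C, H, I, A]
After 6 (swap(1, 2)): [B, G, E, D, F, C, H, I, A]
After 7 (reverse(5, 6)): [B, G, E, D, F, H, C, I, A]
After 8 (swap(4, 7)): [B, G, E, D, I, H, C, F, A]
After 9 (reverse(0, 8)): [A, F, C, H, I, D, E, G, B]
After 10 (rotate_left(0, 7, k=3)): [H, I, D, E, G, A, F, C, B]
After 11 (swap(4, 6)): [H, I, D, E, F, A, G, C, B]
After 12 (reverse(6, 7)): [H, I, D, E, F, A, C, G, B]
After 13 (swap(7, 2)): [H, I, G, E, F, A, C, D, B]
After 14 (swap(2, 3)): [H, I, E, G, F, A, C, D, B]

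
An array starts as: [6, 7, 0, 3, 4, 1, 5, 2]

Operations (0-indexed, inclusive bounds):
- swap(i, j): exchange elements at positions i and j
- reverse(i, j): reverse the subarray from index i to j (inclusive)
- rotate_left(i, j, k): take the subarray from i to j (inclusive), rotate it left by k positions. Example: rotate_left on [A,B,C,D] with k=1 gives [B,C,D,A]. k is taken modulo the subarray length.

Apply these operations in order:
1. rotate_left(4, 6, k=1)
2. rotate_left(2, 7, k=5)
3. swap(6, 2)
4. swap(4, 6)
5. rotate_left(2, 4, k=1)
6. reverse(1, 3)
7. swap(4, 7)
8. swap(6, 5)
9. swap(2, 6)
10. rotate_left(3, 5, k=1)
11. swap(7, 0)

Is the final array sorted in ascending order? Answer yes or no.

Answer: no

Derivation:
After 1 (rotate_left(4, 6, k=1)): [6, 7, 0, 3, 1, 5, 4, 2]
After 2 (rotate_left(2, 7, k=5)): [6, 7, 2, 0, 3, 1, 5, 4]
After 3 (swap(6, 2)): [6, 7, 5, 0, 3, 1, 2, 4]
After 4 (swap(4, 6)): [6, 7, 5, 0, 2, 1, 3, 4]
After 5 (rotate_left(2, 4, k=1)): [6, 7, 0, 2, 5, 1, 3, 4]
After 6 (reverse(1, 3)): [6, 2, 0, 7, 5, 1, 3, 4]
After 7 (swap(4, 7)): [6, 2, 0, 7, 4, 1, 3, 5]
After 8 (swap(6, 5)): [6, 2, 0, 7, 4, 3, 1, 5]
After 9 (swap(2, 6)): [6, 2, 1, 7, 4, 3, 0, 5]
After 10 (rotate_left(3, 5, k=1)): [6, 2, 1, 4, 3, 7, 0, 5]
After 11 (swap(7, 0)): [5, 2, 1, 4, 3, 7, 0, 6]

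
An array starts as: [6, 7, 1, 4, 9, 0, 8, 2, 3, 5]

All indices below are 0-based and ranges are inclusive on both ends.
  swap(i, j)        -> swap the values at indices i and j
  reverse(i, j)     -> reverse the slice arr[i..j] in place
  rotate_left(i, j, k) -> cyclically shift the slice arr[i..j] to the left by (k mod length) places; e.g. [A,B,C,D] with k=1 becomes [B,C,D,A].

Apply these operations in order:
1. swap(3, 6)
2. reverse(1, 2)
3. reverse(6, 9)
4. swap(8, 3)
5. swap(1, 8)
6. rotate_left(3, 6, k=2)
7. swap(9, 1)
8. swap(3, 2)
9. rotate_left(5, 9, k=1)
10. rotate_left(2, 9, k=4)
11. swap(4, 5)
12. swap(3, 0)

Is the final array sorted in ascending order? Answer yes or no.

After 1 (swap(3, 6)): [6, 7, 1, 8, 9, 0, 4, 2, 3, 5]
After 2 (reverse(1, 2)): [6, 1, 7, 8, 9, 0, 4, 2, 3, 5]
After 3 (reverse(6, 9)): [6, 1, 7, 8, 9, 0, 5, 3, 2, 4]
After 4 (swap(8, 3)): [6, 1, 7, 2, 9, 0, 5, 3, 8, 4]
After 5 (swap(1, 8)): [6, 8, 7, 2, 9, 0, 5, 3, 1, 4]
After 6 (rotate_left(3, 6, k=2)): [6, 8, 7, 0, 5, 2, 9, 3, 1, 4]
After 7 (swap(9, 1)): [6, 4, 7, 0, 5, 2, 9, 3, 1, 8]
After 8 (swap(3, 2)): [6, 4, 0, 7, 5, 2, 9, 3, 1, 8]
After 9 (rotate_left(5, 9, k=1)): [6, 4, 0, 7, 5, 9, 3, 1, 8, 2]
After 10 (rotate_left(2, 9, k=4)): [6, 4, 3, 1, 8, 2, 0, 7, 5, 9]
After 11 (swap(4, 5)): [6, 4, 3, 1, 2, 8, 0, 7, 5, 9]
After 12 (swap(3, 0)): [1, 4, 3, 6, 2, 8, 0, 7, 5, 9]

Answer: no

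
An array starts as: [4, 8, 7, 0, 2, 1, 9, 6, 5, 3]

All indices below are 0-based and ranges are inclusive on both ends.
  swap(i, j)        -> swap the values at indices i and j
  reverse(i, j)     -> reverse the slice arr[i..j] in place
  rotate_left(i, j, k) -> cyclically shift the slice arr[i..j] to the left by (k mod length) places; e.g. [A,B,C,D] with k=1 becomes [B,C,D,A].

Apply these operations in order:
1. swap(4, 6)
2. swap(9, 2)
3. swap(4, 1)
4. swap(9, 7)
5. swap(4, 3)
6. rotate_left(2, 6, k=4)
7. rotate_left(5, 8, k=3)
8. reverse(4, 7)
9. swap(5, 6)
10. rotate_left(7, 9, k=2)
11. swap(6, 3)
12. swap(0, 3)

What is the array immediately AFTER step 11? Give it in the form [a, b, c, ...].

Answer: [4, 9, 2, 0, 1, 5, 3, 6, 8, 7]

Derivation:
After 1 (swap(4, 6)): [4, 8, 7, 0, 9, 1, 2, 6, 5, 3]
After 2 (swap(9, 2)): [4, 8, 3, 0, 9, 1, 2, 6, 5, 7]
After 3 (swap(4, 1)): [4, 9, 3, 0, 8, 1, 2, 6, 5, 7]
After 4 (swap(9, 7)): [4, 9, 3, 0, 8, 1, 2, 7, 5, 6]
After 5 (swap(4, 3)): [4, 9, 3, 8, 0, 1, 2, 7, 5, 6]
After 6 (rotate_left(2, 6, k=4)): [4, 9, 2, 3, 8, 0, 1, 7, 5, 6]
After 7 (rotate_left(5, 8, k=3)): [4, 9, 2, 3, 8, 5, 0, 1, 7, 6]
After 8 (reverse(4, 7)): [4, 9, 2, 3, 1, 0, 5, 8, 7, 6]
After 9 (swap(5, 6)): [4, 9, 2, 3, 1, 5, 0, 8, 7, 6]
After 10 (rotate_left(7, 9, k=2)): [4, 9, 2, 3, 1, 5, 0, 6, 8, 7]
After 11 (swap(6, 3)): [4, 9, 2, 0, 1, 5, 3, 6, 8, 7]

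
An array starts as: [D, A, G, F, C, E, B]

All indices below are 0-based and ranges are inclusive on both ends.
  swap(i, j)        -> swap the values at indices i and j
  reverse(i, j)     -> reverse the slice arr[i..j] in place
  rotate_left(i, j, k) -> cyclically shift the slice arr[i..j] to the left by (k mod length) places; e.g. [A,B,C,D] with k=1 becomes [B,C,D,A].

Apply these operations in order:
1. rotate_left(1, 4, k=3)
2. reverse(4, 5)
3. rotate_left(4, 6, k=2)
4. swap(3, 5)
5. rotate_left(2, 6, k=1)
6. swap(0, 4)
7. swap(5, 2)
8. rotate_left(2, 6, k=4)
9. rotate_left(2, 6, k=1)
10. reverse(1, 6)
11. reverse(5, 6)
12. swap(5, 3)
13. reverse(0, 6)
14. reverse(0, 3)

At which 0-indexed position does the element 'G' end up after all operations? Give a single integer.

After 1 (rotate_left(1, 4, k=3)): [D, C, A, G, F, E, B]
After 2 (reverse(4, 5)): [D, C, A, G, E, F, B]
After 3 (rotate_left(4, 6, k=2)): [D, C, A, G, B, E, F]
After 4 (swap(3, 5)): [D, C, A, E, B, G, F]
After 5 (rotate_left(2, 6, k=1)): [D, C, E, B, G, F, A]
After 6 (swap(0, 4)): [G, C, E, B, D, F, A]
After 7 (swap(5, 2)): [G, C, F, B, D, E, A]
After 8 (rotate_left(2, 6, k=4)): [G, C, A, F, B, D, E]
After 9 (rotate_left(2, 6, k=1)): [G, C, F, B, D, E, A]
After 10 (reverse(1, 6)): [G, A, E, D, B, F, C]
After 11 (reverse(5, 6)): [G, A, E, D, B, C, F]
After 12 (swap(5, 3)): [G, A, E, C, B, D, F]
After 13 (reverse(0, 6)): [F, D, B, C, E, A, G]
After 14 (reverse(0, 3)): [C, B, D, F, E, A, G]

Answer: 6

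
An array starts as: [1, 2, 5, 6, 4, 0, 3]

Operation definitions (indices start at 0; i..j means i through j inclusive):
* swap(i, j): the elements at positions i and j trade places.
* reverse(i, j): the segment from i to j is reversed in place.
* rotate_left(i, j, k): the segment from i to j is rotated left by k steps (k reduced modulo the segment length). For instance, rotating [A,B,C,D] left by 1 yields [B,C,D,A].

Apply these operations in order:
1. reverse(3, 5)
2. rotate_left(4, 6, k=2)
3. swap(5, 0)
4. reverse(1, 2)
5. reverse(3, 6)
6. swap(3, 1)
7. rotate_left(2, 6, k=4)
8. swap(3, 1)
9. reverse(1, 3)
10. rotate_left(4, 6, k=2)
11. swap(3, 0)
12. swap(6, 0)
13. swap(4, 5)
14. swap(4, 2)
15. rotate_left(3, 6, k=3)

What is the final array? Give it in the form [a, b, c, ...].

Answer: [1, 6, 5, 2, 4, 0, 3]

Derivation:
After 1 (reverse(3, 5)): [1, 2, 5, 0, 4, 6, 3]
After 2 (rotate_left(4, 6, k=2)): [1, 2, 5, 0, 3, 4, 6]
After 3 (swap(5, 0)): [4, 2, 5, 0, 3, 1, 6]
After 4 (reverse(1, 2)): [4, 5, 2, 0, 3, 1, 6]
After 5 (reverse(3, 6)): [4, 5, 2, 6, 1, 3, 0]
After 6 (swap(3, 1)): [4, 6, 2, 5, 1, 3, 0]
After 7 (rotate_left(2, 6, k=4)): [4, 6, 0, 2, 5, 1, 3]
After 8 (swap(3, 1)): [4, 2, 0, 6, 5, 1, 3]
After 9 (reverse(1, 3)): [4, 6, 0, 2, 5, 1, 3]
After 10 (rotate_left(4, 6, k=2)): [4, 6, 0, 2, 3, 5, 1]
After 11 (swap(3, 0)): [2, 6, 0, 4, 3, 5, 1]
After 12 (swap(6, 0)): [1, 6, 0, 4, 3, 5, 2]
After 13 (swap(4, 5)): [1, 6, 0, 4, 5, 3, 2]
After 14 (swap(4, 2)): [1, 6, 5, 4, 0, 3, 2]
After 15 (rotate_left(3, 6, k=3)): [1, 6, 5, 2, 4, 0, 3]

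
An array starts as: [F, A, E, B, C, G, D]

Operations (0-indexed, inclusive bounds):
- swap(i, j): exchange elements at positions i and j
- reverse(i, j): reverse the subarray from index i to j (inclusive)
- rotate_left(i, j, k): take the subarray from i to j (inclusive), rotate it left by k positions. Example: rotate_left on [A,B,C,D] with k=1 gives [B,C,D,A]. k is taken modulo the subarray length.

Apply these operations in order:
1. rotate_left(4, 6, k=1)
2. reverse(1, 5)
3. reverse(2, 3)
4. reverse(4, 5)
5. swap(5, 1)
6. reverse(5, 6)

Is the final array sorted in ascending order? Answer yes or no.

After 1 (rotate_left(4, 6, k=1)): [F, A, E, B, G, D, C]
After 2 (reverse(1, 5)): [F, D, G, B, E, A, C]
After 3 (reverse(2, 3)): [F, D, B, G, E, A, C]
After 4 (reverse(4, 5)): [F, D, B, G, A, E, C]
After 5 (swap(5, 1)): [F, E, B, G, A, D, C]
After 6 (reverse(5, 6)): [F, E, B, G, A, C, D]

Answer: no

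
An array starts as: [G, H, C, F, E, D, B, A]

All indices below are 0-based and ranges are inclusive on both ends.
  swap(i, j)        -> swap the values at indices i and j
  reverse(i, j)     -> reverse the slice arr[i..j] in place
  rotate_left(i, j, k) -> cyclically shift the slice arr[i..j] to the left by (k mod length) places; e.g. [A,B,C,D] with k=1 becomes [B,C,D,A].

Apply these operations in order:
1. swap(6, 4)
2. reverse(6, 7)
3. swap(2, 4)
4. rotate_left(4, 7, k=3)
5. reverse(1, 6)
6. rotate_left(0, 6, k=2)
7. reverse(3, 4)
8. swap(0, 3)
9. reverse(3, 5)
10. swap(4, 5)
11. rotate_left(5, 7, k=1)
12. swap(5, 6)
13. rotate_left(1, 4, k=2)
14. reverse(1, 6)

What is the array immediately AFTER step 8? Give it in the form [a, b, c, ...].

Answer: [H, E, F, C, B, G, D, A]

Derivation:
After 1 (swap(6, 4)): [G, H, C, F, B, D, E, A]
After 2 (reverse(6, 7)): [G, H, C, F, B, D, A, E]
After 3 (swap(2, 4)): [G, H, B, F, C, D, A, E]
After 4 (rotate_left(4, 7, k=3)): [G, H, B, F, E, C, D, A]
After 5 (reverse(1, 6)): [G, D, C, E, F, B, H, A]
After 6 (rotate_left(0, 6, k=2)): [C, E, F, B, H, G, D, A]
After 7 (reverse(3, 4)): [C, E, F, H, B, G, D, A]
After 8 (swap(0, 3)): [H, E, F, C, B, G, D, A]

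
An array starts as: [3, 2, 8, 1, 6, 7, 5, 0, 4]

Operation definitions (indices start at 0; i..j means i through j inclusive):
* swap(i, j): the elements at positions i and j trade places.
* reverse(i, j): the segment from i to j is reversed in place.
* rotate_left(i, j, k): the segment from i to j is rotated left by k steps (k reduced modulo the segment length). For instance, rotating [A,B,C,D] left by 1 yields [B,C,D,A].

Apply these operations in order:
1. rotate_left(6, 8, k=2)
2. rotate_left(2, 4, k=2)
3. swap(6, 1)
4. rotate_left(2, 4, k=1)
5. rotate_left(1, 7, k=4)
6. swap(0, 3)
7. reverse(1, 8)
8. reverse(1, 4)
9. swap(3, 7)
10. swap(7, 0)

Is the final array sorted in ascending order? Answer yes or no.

Answer: no

Derivation:
After 1 (rotate_left(6, 8, k=2)): [3, 2, 8, 1, 6, 7, 4, 5, 0]
After 2 (rotate_left(2, 4, k=2)): [3, 2, 6, 8, 1, 7, 4, 5, 0]
After 3 (swap(6, 1)): [3, 4, 6, 8, 1, 7, 2, 5, 0]
After 4 (rotate_left(2, 4, k=1)): [3, 4, 8, 1, 6, 7, 2, 5, 0]
After 5 (rotate_left(1, 7, k=4)): [3, 7, 2, 5, 4, 8, 1, 6, 0]
After 6 (swap(0, 3)): [5, 7, 2, 3, 4, 8, 1, 6, 0]
After 7 (reverse(1, 8)): [5, 0, 6, 1, 8, 4, 3, 2, 7]
After 8 (reverse(1, 4)): [5, 8, 1, 6, 0, 4, 3, 2, 7]
After 9 (swap(3, 7)): [5, 8, 1, 2, 0, 4, 3, 6, 7]
After 10 (swap(7, 0)): [6, 8, 1, 2, 0, 4, 3, 5, 7]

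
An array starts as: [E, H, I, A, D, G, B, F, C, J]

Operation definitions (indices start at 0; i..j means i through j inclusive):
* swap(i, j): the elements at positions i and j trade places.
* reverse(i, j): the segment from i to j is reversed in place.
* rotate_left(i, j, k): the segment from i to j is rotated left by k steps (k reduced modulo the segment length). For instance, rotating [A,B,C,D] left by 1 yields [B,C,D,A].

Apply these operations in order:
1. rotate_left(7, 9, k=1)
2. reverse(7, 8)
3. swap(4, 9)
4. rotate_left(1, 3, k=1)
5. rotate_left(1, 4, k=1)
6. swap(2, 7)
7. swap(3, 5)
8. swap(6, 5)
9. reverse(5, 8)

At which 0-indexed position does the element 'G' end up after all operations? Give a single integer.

After 1 (rotate_left(7, 9, k=1)): [E, H, I, A, D, G, B, C, J, F]
After 2 (reverse(7, 8)): [E, H, I, A, D, G, B, J, C, F]
After 3 (swap(4, 9)): [E, H, I, A, F, G, B, J, C, D]
After 4 (rotate_left(1, 3, k=1)): [E, I, A, H, F, G, B, J, C, D]
After 5 (rotate_left(1, 4, k=1)): [E, A, H, F, I, G, B, J, C, D]
After 6 (swap(2, 7)): [E, A, J, F, I, G, B, H, C, D]
After 7 (swap(3, 5)): [E, A, J, G, I, F, B, H, C, D]
After 8 (swap(6, 5)): [E, A, J, G, I, B, F, H, C, D]
After 9 (reverse(5, 8)): [E, A, J, G, I, C, H, F, B, D]

Answer: 3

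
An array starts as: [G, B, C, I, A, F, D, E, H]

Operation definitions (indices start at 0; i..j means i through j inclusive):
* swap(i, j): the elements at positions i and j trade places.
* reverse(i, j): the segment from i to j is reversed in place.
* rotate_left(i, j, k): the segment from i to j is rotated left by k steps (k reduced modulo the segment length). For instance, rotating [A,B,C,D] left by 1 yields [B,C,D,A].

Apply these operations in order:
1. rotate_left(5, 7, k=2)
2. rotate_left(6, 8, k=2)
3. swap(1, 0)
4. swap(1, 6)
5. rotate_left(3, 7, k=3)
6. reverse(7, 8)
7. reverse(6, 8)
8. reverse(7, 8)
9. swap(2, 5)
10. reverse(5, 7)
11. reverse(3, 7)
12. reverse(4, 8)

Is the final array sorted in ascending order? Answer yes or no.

Answer: no

Derivation:
After 1 (rotate_left(5, 7, k=2)): [G, B, C, I, A, E, F, D, H]
After 2 (rotate_left(6, 8, k=2)): [G, B, C, I, A, E, H, F, D]
After 3 (swap(1, 0)): [B, G, C, I, A, E, H, F, D]
After 4 (swap(1, 6)): [B, H, C, I, A, E, G, F, D]
After 5 (rotate_left(3, 7, k=3)): [B, H, C, G, F, I, A, E, D]
After 6 (reverse(7, 8)): [B, H, C, G, F, I, A, D, E]
After 7 (reverse(6, 8)): [B, H, C, G, F, I, E, D, A]
After 8 (reverse(7, 8)): [B, H, C, G, F, I, E, A, D]
After 9 (swap(2, 5)): [B, H, I, G, F, C, E, A, D]
After 10 (reverse(5, 7)): [B, H, I, G, F, A, E, C, D]
After 11 (reverse(3, 7)): [B, H, I, C, E, A, F, G, D]
After 12 (reverse(4, 8)): [B, H, I, C, D, G, F, A, E]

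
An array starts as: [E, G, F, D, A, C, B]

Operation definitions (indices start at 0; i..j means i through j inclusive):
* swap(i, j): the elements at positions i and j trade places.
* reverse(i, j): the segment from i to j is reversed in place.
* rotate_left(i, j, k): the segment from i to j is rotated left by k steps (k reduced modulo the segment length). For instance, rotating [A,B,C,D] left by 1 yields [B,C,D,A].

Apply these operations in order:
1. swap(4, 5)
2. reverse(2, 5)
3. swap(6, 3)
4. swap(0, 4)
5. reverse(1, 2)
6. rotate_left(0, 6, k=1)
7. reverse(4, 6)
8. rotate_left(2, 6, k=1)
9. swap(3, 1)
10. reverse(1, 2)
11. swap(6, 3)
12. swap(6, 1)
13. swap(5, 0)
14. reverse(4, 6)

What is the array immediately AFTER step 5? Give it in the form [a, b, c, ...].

After 1 (swap(4, 5)): [E, G, F, D, C, A, B]
After 2 (reverse(2, 5)): [E, G, A, C, D, F, B]
After 3 (swap(6, 3)): [E, G, A, B, D, F, C]
After 4 (swap(0, 4)): [D, G, A, B, E, F, C]
After 5 (reverse(1, 2)): [D, A, G, B, E, F, C]

Answer: [D, A, G, B, E, F, C]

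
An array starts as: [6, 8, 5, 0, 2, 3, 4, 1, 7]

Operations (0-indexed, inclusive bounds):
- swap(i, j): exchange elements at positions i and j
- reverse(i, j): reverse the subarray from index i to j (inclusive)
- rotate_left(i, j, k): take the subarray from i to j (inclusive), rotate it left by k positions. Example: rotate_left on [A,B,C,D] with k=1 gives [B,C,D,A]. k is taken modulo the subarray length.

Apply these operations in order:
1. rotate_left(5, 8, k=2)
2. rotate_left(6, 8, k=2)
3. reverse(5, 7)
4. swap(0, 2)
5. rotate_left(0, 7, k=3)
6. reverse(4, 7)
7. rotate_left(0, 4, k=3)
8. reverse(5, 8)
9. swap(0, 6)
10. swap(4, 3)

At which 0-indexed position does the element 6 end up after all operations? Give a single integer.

After 1 (rotate_left(5, 8, k=2)): [6, 8, 5, 0, 2, 1, 7, 3, 4]
After 2 (rotate_left(6, 8, k=2)): [6, 8, 5, 0, 2, 1, 4, 7, 3]
After 3 (reverse(5, 7)): [6, 8, 5, 0, 2, 7, 4, 1, 3]
After 4 (swap(0, 2)): [5, 8, 6, 0, 2, 7, 4, 1, 3]
After 5 (rotate_left(0, 7, k=3)): [0, 2, 7, 4, 1, 5, 8, 6, 3]
After 6 (reverse(4, 7)): [0, 2, 7, 4, 6, 8, 5, 1, 3]
After 7 (rotate_left(0, 4, k=3)): [4, 6, 0, 2, 7, 8, 5, 1, 3]
After 8 (reverse(5, 8)): [4, 6, 0, 2, 7, 3, 1, 5, 8]
After 9 (swap(0, 6)): [1, 6, 0, 2, 7, 3, 4, 5, 8]
After 10 (swap(4, 3)): [1, 6, 0, 7, 2, 3, 4, 5, 8]

Answer: 1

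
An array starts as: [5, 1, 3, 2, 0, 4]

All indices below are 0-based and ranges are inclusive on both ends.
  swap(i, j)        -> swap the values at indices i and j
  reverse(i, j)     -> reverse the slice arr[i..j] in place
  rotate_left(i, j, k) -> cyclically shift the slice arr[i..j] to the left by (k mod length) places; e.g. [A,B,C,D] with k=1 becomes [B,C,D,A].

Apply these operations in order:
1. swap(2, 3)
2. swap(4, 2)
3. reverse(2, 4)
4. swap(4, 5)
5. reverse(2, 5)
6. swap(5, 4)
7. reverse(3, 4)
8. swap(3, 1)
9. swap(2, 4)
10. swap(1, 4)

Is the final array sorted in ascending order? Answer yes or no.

Answer: no

Derivation:
After 1 (swap(2, 3)): [5, 1, 2, 3, 0, 4]
After 2 (swap(4, 2)): [5, 1, 0, 3, 2, 4]
After 3 (reverse(2, 4)): [5, 1, 2, 3, 0, 4]
After 4 (swap(4, 5)): [5, 1, 2, 3, 4, 0]
After 5 (reverse(2, 5)): [5, 1, 0, 4, 3, 2]
After 6 (swap(5, 4)): [5, 1, 0, 4, 2, 3]
After 7 (reverse(3, 4)): [5, 1, 0, 2, 4, 3]
After 8 (swap(3, 1)): [5, 2, 0, 1, 4, 3]
After 9 (swap(2, 4)): [5, 2, 4, 1, 0, 3]
After 10 (swap(1, 4)): [5, 0, 4, 1, 2, 3]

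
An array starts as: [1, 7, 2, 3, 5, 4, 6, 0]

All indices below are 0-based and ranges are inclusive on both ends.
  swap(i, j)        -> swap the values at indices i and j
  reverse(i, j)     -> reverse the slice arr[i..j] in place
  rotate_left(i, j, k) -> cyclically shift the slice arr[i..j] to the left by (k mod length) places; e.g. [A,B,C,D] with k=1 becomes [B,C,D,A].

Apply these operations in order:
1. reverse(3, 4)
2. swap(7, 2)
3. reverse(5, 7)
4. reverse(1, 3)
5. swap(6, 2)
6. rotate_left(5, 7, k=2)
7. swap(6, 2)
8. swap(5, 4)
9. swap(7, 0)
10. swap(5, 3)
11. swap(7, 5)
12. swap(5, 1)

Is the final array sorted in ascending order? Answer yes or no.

After 1 (reverse(3, 4)): [1, 7, 2, 5, 3, 4, 6, 0]
After 2 (swap(7, 2)): [1, 7, 0, 5, 3, 4, 6, 2]
After 3 (reverse(5, 7)): [1, 7, 0, 5, 3, 2, 6, 4]
After 4 (reverse(1, 3)): [1, 5, 0, 7, 3, 2, 6, 4]
After 5 (swap(6, 2)): [1, 5, 6, 7, 3, 2, 0, 4]
After 6 (rotate_left(5, 7, k=2)): [1, 5, 6, 7, 3, 4, 2, 0]
After 7 (swap(6, 2)): [1, 5, 2, 7, 3, 4, 6, 0]
After 8 (swap(5, 4)): [1, 5, 2, 7, 4, 3, 6, 0]
After 9 (swap(7, 0)): [0, 5, 2, 7, 4, 3, 6, 1]
After 10 (swap(5, 3)): [0, 5, 2, 3, 4, 7, 6, 1]
After 11 (swap(7, 5)): [0, 5, 2, 3, 4, 1, 6, 7]
After 12 (swap(5, 1)): [0, 1, 2, 3, 4, 5, 6, 7]

Answer: yes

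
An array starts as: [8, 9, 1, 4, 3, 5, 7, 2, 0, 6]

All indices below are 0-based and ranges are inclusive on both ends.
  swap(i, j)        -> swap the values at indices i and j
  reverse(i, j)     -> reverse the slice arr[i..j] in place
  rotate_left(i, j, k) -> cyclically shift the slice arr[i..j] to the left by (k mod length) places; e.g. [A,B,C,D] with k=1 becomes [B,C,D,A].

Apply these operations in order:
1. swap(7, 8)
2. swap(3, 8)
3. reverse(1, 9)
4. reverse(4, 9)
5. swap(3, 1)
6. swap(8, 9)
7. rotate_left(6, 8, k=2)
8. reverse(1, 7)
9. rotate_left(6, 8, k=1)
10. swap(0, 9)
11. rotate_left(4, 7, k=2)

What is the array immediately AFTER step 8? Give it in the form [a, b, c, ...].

After 1 (swap(7, 8)): [8, 9, 1, 4, 3, 5, 7, 0, 2, 6]
After 2 (swap(3, 8)): [8, 9, 1, 2, 3, 5, 7, 0, 4, 6]
After 3 (reverse(1, 9)): [8, 6, 4, 0, 7, 5, 3, 2, 1, 9]
After 4 (reverse(4, 9)): [8, 6, 4, 0, 9, 1, 2, 3, 5, 7]
After 5 (swap(3, 1)): [8, 0, 4, 6, 9, 1, 2, 3, 5, 7]
After 6 (swap(8, 9)): [8, 0, 4, 6, 9, 1, 2, 3, 7, 5]
After 7 (rotate_left(6, 8, k=2)): [8, 0, 4, 6, 9, 1, 7, 2, 3, 5]
After 8 (reverse(1, 7)): [8, 2, 7, 1, 9, 6, 4, 0, 3, 5]

Answer: [8, 2, 7, 1, 9, 6, 4, 0, 3, 5]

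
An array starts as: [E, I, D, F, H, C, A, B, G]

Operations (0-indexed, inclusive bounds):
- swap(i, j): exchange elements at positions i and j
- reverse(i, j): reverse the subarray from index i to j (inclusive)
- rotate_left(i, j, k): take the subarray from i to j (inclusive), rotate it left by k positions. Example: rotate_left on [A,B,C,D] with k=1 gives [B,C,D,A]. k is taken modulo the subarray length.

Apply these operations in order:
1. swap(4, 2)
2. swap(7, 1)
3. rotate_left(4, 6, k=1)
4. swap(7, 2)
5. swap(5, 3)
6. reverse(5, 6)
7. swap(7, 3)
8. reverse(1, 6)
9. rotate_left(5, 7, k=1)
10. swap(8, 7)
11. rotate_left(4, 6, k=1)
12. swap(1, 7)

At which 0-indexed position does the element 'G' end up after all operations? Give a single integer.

Answer: 1

Derivation:
After 1 (swap(4, 2)): [E, I, H, F, D, C, A, B, G]
After 2 (swap(7, 1)): [E, B, H, F, D, C, A, I, G]
After 3 (rotate_left(4, 6, k=1)): [E, B, H, F, C, A, D, I, G]
After 4 (swap(7, 2)): [E, B, I, F, C, A, D, H, G]
After 5 (swap(5, 3)): [E, B, I, A, C, F, D, H, G]
After 6 (reverse(5, 6)): [E, B, I, A, C, D, F, H, G]
After 7 (swap(7, 3)): [E, B, I, H, C, D, F, A, G]
After 8 (reverse(1, 6)): [E, F, D, C, H, I, B, A, G]
After 9 (rotate_left(5, 7, k=1)): [E, F, D, C, H, B, A, I, G]
After 10 (swap(8, 7)): [E, F, D, C, H, B, A, G, I]
After 11 (rotate_left(4, 6, k=1)): [E, F, D, C, B, A, H, G, I]
After 12 (swap(1, 7)): [E, G, D, C, B, A, H, F, I]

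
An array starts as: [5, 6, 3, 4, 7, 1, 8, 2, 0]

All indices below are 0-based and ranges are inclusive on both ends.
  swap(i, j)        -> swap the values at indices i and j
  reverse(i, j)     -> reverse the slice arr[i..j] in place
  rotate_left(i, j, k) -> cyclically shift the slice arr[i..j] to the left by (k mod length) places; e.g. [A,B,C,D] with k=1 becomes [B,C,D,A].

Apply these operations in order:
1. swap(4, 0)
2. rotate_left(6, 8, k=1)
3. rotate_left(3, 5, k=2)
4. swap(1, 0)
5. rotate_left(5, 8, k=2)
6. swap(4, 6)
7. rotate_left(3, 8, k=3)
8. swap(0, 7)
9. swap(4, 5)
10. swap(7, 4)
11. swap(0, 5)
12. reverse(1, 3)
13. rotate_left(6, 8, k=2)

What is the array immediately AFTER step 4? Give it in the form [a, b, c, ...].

After 1 (swap(4, 0)): [7, 6, 3, 4, 5, 1, 8, 2, 0]
After 2 (rotate_left(6, 8, k=1)): [7, 6, 3, 4, 5, 1, 2, 0, 8]
After 3 (rotate_left(3, 5, k=2)): [7, 6, 3, 1, 4, 5, 2, 0, 8]
After 4 (swap(1, 0)): [6, 7, 3, 1, 4, 5, 2, 0, 8]

Answer: [6, 7, 3, 1, 4, 5, 2, 0, 8]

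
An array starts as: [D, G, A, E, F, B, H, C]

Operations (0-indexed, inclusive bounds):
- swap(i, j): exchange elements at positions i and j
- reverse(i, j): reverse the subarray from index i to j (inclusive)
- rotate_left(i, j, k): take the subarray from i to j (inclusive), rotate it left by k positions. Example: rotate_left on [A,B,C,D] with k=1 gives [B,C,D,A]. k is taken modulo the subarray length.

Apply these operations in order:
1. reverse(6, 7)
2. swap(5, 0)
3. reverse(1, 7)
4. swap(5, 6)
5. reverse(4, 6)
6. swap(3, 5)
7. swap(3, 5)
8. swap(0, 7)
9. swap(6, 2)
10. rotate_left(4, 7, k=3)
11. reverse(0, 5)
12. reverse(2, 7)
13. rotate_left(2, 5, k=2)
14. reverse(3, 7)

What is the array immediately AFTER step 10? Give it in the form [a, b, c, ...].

Answer: [G, H, F, D, B, E, A, C]

Derivation:
After 1 (reverse(6, 7)): [D, G, A, E, F, B, C, H]
After 2 (swap(5, 0)): [B, G, A, E, F, D, C, H]
After 3 (reverse(1, 7)): [B, H, C, D, F, E, A, G]
After 4 (swap(5, 6)): [B, H, C, D, F, A, E, G]
After 5 (reverse(4, 6)): [B, H, C, D, E, A, F, G]
After 6 (swap(3, 5)): [B, H, C, A, E, D, F, G]
After 7 (swap(3, 5)): [B, H, C, D, E, A, F, G]
After 8 (swap(0, 7)): [G, H, C, D, E, A, F, B]
After 9 (swap(6, 2)): [G, H, F, D, E, A, C, B]
After 10 (rotate_left(4, 7, k=3)): [G, H, F, D, B, E, A, C]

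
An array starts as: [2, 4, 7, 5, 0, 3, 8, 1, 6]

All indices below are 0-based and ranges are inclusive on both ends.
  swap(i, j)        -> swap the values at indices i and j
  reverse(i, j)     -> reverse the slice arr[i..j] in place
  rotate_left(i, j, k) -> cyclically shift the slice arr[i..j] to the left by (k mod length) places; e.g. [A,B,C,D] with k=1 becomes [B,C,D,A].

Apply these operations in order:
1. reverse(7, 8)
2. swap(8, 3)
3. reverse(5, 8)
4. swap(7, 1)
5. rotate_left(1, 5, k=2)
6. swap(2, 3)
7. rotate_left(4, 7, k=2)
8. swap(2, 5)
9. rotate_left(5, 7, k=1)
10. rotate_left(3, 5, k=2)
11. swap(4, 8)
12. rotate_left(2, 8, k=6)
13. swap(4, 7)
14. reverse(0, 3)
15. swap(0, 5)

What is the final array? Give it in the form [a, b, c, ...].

Answer: [3, 0, 1, 2, 7, 4, 6, 8, 5]

Derivation:
After 1 (reverse(7, 8)): [2, 4, 7, 5, 0, 3, 8, 6, 1]
After 2 (swap(8, 3)): [2, 4, 7, 1, 0, 3, 8, 6, 5]
After 3 (reverse(5, 8)): [2, 4, 7, 1, 0, 5, 6, 8, 3]
After 4 (swap(7, 1)): [2, 8, 7, 1, 0, 5, 6, 4, 3]
After 5 (rotate_left(1, 5, k=2)): [2, 1, 0, 5, 8, 7, 6, 4, 3]
After 6 (swap(2, 3)): [2, 1, 5, 0, 8, 7, 6, 4, 3]
After 7 (rotate_left(4, 7, k=2)): [2, 1, 5, 0, 6, 4, 8, 7, 3]
After 8 (swap(2, 5)): [2, 1, 4, 0, 6, 5, 8, 7, 3]
After 9 (rotate_left(5, 7, k=1)): [2, 1, 4, 0, 6, 8, 7, 5, 3]
After 10 (rotate_left(3, 5, k=2)): [2, 1, 4, 8, 0, 6, 7, 5, 3]
After 11 (swap(4, 8)): [2, 1, 4, 8, 3, 6, 7, 5, 0]
After 12 (rotate_left(2, 8, k=6)): [2, 1, 0, 4, 8, 3, 6, 7, 5]
After 13 (swap(4, 7)): [2, 1, 0, 4, 7, 3, 6, 8, 5]
After 14 (reverse(0, 3)): [4, 0, 1, 2, 7, 3, 6, 8, 5]
After 15 (swap(0, 5)): [3, 0, 1, 2, 7, 4, 6, 8, 5]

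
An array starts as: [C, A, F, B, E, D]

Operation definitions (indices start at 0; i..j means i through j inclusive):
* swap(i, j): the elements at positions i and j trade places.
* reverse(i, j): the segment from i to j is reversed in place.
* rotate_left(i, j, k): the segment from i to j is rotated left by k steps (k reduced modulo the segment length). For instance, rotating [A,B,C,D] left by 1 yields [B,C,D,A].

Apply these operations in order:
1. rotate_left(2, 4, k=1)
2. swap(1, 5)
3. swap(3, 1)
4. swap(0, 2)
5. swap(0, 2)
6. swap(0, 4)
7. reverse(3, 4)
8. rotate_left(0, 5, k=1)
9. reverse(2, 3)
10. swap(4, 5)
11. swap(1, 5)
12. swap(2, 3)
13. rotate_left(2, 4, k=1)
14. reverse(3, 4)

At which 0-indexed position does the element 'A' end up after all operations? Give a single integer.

After 1 (rotate_left(2, 4, k=1)): [C, A, B, E, F, D]
After 2 (swap(1, 5)): [C, D, B, E, F, A]
After 3 (swap(3, 1)): [C, E, B, D, F, A]
After 4 (swap(0, 2)): [B, E, C, D, F, A]
After 5 (swap(0, 2)): [C, E, B, D, F, A]
After 6 (swap(0, 4)): [F, E, B, D, C, A]
After 7 (reverse(3, 4)): [F, E, B, C, D, A]
After 8 (rotate_left(0, 5, k=1)): [E, B, C, D, A, F]
After 9 (reverse(2, 3)): [E, B, D, C, A, F]
After 10 (swap(4, 5)): [E, B, D, C, F, A]
After 11 (swap(1, 5)): [E, A, D, C, F, B]
After 12 (swap(2, 3)): [E, A, C, D, F, B]
After 13 (rotate_left(2, 4, k=1)): [E, A, D, F, C, B]
After 14 (reverse(3, 4)): [E, A, D, C, F, B]

Answer: 1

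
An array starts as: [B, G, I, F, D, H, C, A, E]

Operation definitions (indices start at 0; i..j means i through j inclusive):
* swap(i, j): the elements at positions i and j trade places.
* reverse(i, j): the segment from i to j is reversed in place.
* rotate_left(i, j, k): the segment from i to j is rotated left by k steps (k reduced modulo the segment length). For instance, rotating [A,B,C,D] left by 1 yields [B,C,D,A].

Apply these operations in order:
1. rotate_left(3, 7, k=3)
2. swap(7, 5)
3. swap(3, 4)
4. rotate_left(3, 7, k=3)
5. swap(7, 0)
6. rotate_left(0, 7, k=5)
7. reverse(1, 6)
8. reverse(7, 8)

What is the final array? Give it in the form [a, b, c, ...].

Answer: [A, D, I, G, H, B, C, E, F]

Derivation:
After 1 (rotate_left(3, 7, k=3)): [B, G, I, C, A, F, D, H, E]
After 2 (swap(7, 5)): [B, G, I, C, A, H, D, F, E]
After 3 (swap(3, 4)): [B, G, I, A, C, H, D, F, E]
After 4 (rotate_left(3, 7, k=3)): [B, G, I, D, F, A, C, H, E]
After 5 (swap(7, 0)): [H, G, I, D, F, A, C, B, E]
After 6 (rotate_left(0, 7, k=5)): [A, C, B, H, G, I, D, F, E]
After 7 (reverse(1, 6)): [A, D, I, G, H, B, C, F, E]
After 8 (reverse(7, 8)): [A, D, I, G, H, B, C, E, F]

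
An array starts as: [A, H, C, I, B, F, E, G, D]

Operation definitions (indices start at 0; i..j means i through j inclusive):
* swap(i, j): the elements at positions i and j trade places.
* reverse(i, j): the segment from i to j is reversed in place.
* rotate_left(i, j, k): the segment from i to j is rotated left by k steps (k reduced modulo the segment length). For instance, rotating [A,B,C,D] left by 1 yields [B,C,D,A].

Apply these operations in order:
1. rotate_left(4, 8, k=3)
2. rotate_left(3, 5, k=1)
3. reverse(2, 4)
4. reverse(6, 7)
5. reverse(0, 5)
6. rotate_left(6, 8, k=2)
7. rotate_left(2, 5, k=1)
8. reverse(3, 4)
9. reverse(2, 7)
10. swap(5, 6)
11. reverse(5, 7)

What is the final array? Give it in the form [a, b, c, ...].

Answer: [I, C, F, E, G, D, H, A, B]

Derivation:
After 1 (rotate_left(4, 8, k=3)): [A, H, C, I, G, D, B, F, E]
After 2 (rotate_left(3, 5, k=1)): [A, H, C, G, D, I, B, F, E]
After 3 (reverse(2, 4)): [A, H, D, G, C, I, B, F, E]
After 4 (reverse(6, 7)): [A, H, D, G, C, I, F, B, E]
After 5 (reverse(0, 5)): [I, C, G, D, H, A, F, B, E]
After 6 (rotate_left(6, 8, k=2)): [I, C, G, D, H, A, E, F, B]
After 7 (rotate_left(2, 5, k=1)): [I, C, D, H, A, G, E, F, B]
After 8 (reverse(3, 4)): [I, C, D, A, H, G, E, F, B]
After 9 (reverse(2, 7)): [I, C, F, E, G, H, A, D, B]
After 10 (swap(5, 6)): [I, C, F, E, G, A, H, D, B]
After 11 (reverse(5, 7)): [I, C, F, E, G, D, H, A, B]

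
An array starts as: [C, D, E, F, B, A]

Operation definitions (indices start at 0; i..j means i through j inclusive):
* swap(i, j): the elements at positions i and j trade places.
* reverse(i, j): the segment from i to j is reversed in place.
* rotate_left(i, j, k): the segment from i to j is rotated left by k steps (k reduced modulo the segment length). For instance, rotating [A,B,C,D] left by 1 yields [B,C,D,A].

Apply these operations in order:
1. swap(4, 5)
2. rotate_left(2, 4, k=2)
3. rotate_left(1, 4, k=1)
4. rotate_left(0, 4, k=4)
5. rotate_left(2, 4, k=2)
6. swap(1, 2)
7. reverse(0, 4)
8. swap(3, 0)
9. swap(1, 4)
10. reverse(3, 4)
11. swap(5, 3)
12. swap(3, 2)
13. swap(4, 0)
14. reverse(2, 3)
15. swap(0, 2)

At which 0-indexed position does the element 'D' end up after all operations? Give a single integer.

After 1 (swap(4, 5)): [C, D, E, F, A, B]
After 2 (rotate_left(2, 4, k=2)): [C, D, A, E, F, B]
After 3 (rotate_left(1, 4, k=1)): [C, A, E, F, D, B]
After 4 (rotate_left(0, 4, k=4)): [D, C, A, E, F, B]
After 5 (rotate_left(2, 4, k=2)): [D, C, F, A, E, B]
After 6 (swap(1, 2)): [D, F, C, A, E, B]
After 7 (reverse(0, 4)): [E, A, C, F, D, B]
After 8 (swap(3, 0)): [F, A, C, E, D, B]
After 9 (swap(1, 4)): [F, D, C, E, A, B]
After 10 (reverse(3, 4)): [F, D, C, A, E, B]
After 11 (swap(5, 3)): [F, D, C, B, E, A]
After 12 (swap(3, 2)): [F, D, B, C, E, A]
After 13 (swap(4, 0)): [E, D, B, C, F, A]
After 14 (reverse(2, 3)): [E, D, C, B, F, A]
After 15 (swap(0, 2)): [C, D, E, B, F, A]

Answer: 1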